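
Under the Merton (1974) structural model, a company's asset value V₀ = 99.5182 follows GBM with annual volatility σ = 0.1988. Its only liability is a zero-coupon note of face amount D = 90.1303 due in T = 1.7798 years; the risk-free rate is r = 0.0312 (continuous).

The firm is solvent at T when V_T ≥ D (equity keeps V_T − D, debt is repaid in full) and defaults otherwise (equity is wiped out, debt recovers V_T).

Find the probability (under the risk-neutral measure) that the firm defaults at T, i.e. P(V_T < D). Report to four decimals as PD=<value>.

PD=0.3262

d₁ = [ln(V₀/D) + (r + σ²/2)T] / (σ√T)
   = [ln(99.5182/90.1303) + (0.0312 + 0.5·0.1988²)·1.7798] / (0.1988·√1.7798)
   = [0.099084 + 0.090700] / 0.265217 = 0.715579
d₂ = d₁ − σ√T = 0.715579 − 0.265217 = 0.450362
risk-neutral PD = N(−d₂) = N(-0.450362) = 0.326225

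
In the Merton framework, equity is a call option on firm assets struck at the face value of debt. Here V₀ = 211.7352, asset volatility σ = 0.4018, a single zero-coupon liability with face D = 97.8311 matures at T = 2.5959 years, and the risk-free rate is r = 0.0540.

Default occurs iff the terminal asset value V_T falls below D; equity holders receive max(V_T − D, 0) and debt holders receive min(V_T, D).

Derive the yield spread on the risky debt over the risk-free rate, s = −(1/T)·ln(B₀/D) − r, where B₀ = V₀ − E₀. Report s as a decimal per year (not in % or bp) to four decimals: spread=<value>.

d₁ = [ln(V₀/D) + (r + σ²/2)T] / (σ√T)
   = [ln(211.7352/97.8311) + (0.0540 + 0.5·0.4018²)·2.5959] / (0.4018·√2.5959)
   = [0.772094 + 0.349724] / 0.647372 = 1.732880
d₂ = d₁ − σ√T = 1.732880 − 0.647372 = 1.085508
N(d₁) = 0.958441,  N(d₂) = 0.861152,  e^(−rT) = 0.869203
E₀ = V₀·N(d₁) − D·e^(−rT)·N(d₂)
   = 211.7352·0.958441 − 97.8311·0.869203·0.861152 = 129.707701
B₀ = V₀ − E₀ = 211.7352 − 129.707701 = 82.027499
spread = −(1/T)·ln(B₀/D) − r = −(1/2.5959)·ln(82.027499/97.8311) − 0.0540 = 0.01387163

spread=0.0139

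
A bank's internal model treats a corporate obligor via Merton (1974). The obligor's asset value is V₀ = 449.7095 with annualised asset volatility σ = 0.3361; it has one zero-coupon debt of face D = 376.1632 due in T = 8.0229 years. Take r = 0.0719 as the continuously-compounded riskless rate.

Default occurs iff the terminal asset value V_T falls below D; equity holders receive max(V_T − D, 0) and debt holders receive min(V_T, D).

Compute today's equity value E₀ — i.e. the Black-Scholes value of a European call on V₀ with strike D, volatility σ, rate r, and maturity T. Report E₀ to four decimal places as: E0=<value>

E0=271.8219

d₁ = [ln(V₀/D) + (r + σ²/2)T] / (σ√T)
   = [ln(449.7095/376.1632) + (0.0719 + 0.5·0.3361²)·8.0229] / (0.3361·√8.0229)
   = [0.178579 + 1.029993] / 0.951994 = 1.269516
d₂ = d₁ − σ√T = 1.269516 − 0.951994 = 0.317522
N(d₁) = 0.897871,  N(d₂) = 0.624576,  e^(−rT) = 0.561667
E₀ = V₀·N(d₁) − D·e^(−rT)·N(d₂)
   = 449.7095·0.897871 − 376.1632·0.561667·0.624576 = 271.821871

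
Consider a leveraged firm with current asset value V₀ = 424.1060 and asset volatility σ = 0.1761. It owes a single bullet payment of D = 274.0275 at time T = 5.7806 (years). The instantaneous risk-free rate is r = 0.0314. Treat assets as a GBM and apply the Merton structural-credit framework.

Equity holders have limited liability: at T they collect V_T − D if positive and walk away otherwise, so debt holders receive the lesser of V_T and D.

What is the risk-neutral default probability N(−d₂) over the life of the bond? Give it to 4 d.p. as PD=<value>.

PD=0.1059

d₁ = [ln(V₀/D) + (r + σ²/2)T] / (σ√T)
   = [ln(424.1060/274.0275) + (0.0314 + 0.5·0.1761²)·5.7806] / (0.1761·√5.7806)
   = [0.436755 + 0.271143] / 0.423395 = 1.671955
d₂ = d₁ − σ√T = 1.671955 − 0.423395 = 1.248560
risk-neutral PD = N(−d₂) = N(-1.248560) = 0.105913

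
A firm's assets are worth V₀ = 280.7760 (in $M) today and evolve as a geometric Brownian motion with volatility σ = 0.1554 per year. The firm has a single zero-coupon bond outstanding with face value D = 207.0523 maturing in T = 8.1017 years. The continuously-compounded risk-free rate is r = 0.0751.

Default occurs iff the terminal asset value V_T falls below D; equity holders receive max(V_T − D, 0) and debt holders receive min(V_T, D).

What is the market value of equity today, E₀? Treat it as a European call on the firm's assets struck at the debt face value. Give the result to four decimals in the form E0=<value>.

E0=168.6488

d₁ = [ln(V₀/D) + (r + σ²/2)T] / (σ√T)
   = [ln(280.7760/207.0523) + (0.0751 + 0.5·0.1554²)·8.1017] / (0.1554·√8.1017)
   = [0.304586 + 0.706262] / 0.442323 = 2.285319
d₂ = d₁ − σ√T = 2.285319 − 0.442323 = 1.842996
N(d₁) = 0.988853,  N(d₂) = 0.967335,  e^(−rT) = 0.544200
E₀ = V₀·N(d₁) − D·e^(−rT)·N(d₂)
   = 280.7760·0.988853 − 207.0523·0.544200·0.967335 = 168.648821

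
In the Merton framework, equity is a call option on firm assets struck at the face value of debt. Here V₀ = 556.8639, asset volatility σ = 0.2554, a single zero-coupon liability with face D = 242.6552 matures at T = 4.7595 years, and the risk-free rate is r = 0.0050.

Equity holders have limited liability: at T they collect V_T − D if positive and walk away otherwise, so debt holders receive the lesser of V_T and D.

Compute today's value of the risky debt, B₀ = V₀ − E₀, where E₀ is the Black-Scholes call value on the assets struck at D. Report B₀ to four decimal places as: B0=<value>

B0=231.6092

d₁ = [ln(V₀/D) + (r + σ²/2)T] / (σ√T)
   = [ln(556.8639/242.6552) + (0.0050 + 0.5·0.2554²)·4.7595] / (0.2554·√4.7595)
   = [0.830679 + 0.179027] / 0.557188 = 1.812147
d₂ = d₁ − σ√T = 1.812147 − 0.557188 = 1.254959
N(d₁) = 0.965018,  N(d₂) = 0.895253,  e^(−rT) = 0.976483
E₀ = V₀·N(d₁) − D·e^(−rT)·N(d₂)
   = 556.8639·0.965018 − 242.6552·0.976483·0.895253 = 325.254670
B₀ = V₀ − E₀ = 556.8639 − 325.254670 = 231.609230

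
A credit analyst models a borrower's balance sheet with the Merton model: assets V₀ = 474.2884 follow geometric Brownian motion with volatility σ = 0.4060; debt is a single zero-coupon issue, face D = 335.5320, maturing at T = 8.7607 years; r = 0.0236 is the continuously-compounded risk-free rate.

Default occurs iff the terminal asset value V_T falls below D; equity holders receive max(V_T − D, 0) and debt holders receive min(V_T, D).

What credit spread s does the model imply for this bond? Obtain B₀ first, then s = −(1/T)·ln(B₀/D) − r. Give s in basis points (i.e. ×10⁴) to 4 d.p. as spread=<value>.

spread=415.3876

d₁ = [ln(V₀/D) + (r + σ²/2)T] / (σ√T)
   = [ln(474.2884/335.5320) + (0.0236 + 0.5·0.4060²)·8.7607] / (0.4060·√8.7607)
   = [0.346098 + 0.928792] / 1.201698 = 1.060907
d₂ = d₁ − σ√T = 1.060907 − 1.201698 = -0.140791
N(d₁) = 0.855634,  N(d₂) = 0.444017,  e^(−rT) = 0.813221
E₀ = V₀·N(d₁) − D·e^(−rT)·N(d₂)
   = 474.2884·0.855634 − 335.5320·0.813221·0.444017 = 284.661925
B₀ = V₀ − E₀ = 474.2884 − 284.661925 = 189.626475
spread = −(1/T)·ln(B₀/D) − r = −(1/8.7607)·ln(189.626475/335.5320) − 0.0236 = 0.04153876
in basis points: 0.04153876 × 10⁴ = 415.3876 bp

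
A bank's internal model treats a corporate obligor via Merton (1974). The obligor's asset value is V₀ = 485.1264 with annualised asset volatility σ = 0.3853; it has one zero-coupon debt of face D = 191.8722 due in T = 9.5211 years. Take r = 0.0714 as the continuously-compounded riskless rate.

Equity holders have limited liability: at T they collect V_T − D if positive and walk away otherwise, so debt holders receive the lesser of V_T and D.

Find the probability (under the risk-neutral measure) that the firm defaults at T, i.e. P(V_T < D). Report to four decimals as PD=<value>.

PD=0.2244

d₁ = [ln(V₀/D) + (r + σ²/2)T] / (σ√T)
   = [ln(485.1264/191.8722) + (0.0714 + 0.5·0.3853²)·9.5211] / (0.3853·√9.5211)
   = [0.927580 + 1.386539] / 1.188892 = 1.946449
d₂ = d₁ − σ√T = 1.946449 − 1.188892 = 0.757557
risk-neutral PD = N(−d₂) = N(-0.757557) = 0.224358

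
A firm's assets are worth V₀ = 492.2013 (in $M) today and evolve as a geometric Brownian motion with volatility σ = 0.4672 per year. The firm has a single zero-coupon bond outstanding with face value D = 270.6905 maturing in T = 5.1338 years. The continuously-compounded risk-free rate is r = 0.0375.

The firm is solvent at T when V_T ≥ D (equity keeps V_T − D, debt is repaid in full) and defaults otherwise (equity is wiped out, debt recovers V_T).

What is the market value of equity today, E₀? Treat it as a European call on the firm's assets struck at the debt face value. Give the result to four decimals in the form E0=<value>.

E0=311.6401

d₁ = [ln(V₀/D) + (r + σ²/2)T] / (σ√T)
   = [ln(492.2013/270.6905) + (0.0375 + 0.5·0.4672²)·5.1338] / (0.4672·√5.1338)
   = [0.597912 + 0.752810] / 1.058577 = 1.275979
d₂ = d₁ − σ√T = 1.275979 − 1.058577 = 0.217402
N(d₁) = 0.899019,  N(d₂) = 0.586053,  e^(−rT) = 0.824880
E₀ = V₀·N(d₁) − D·e^(−rT)·N(d₂)
   = 492.2013·0.899019 − 270.6905·0.824880·0.586053 = 311.640074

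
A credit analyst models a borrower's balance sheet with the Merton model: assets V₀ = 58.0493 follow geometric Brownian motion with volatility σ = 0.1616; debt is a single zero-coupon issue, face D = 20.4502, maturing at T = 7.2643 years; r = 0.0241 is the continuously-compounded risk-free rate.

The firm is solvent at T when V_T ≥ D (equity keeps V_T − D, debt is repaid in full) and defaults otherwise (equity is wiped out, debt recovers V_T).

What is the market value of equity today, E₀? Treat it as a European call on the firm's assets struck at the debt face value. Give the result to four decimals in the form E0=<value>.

d₁ = [ln(V₀/D) + (r + σ²/2)T] / (σ√T)
   = [ln(58.0493/20.4502) + (0.0241 + 0.5·0.1616²)·7.2643] / (0.1616·√7.2643)
   = [1.043300 + 0.269922] / 0.435550 = 3.015087
d₂ = d₁ − σ√T = 3.015087 − 0.435550 = 2.579536
N(d₁) = 0.998715,  N(d₂) = 0.995053,  e^(−rT) = 0.839399
E₀ = V₀·N(d₁) − D·e^(−rT)·N(d₂)
   = 58.0493·0.998715 − 20.4502·0.839399·0.995053 = 40.893779

E0=40.8938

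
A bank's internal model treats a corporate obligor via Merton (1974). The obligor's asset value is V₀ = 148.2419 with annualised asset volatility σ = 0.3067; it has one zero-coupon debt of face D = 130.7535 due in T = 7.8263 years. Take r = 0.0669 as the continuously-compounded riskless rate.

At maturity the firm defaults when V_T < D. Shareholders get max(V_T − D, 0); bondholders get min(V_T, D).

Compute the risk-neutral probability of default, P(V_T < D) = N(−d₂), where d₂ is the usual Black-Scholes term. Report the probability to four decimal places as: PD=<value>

PD=0.3716

d₁ = [ln(V₀/D) + (r + σ²/2)T] / (σ√T)
   = [ln(148.2419/130.7535) + (0.0669 + 0.5·0.3067²)·7.8263] / (0.3067·√7.8263)
   = [0.125532 + 0.891669] / 0.858009 = 1.185536
d₂ = d₁ − σ√T = 1.185536 − 0.858009 = 0.327527
risk-neutral PD = N(−d₂) = N(-0.327527) = 0.371635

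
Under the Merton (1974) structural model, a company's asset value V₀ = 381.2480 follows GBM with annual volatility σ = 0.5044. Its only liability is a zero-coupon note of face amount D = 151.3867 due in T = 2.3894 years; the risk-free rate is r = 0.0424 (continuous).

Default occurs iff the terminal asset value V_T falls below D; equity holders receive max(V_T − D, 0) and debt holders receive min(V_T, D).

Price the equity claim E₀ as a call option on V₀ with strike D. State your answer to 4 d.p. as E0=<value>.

d₁ = [ln(V₀/D) + (r + σ²/2)T] / (σ√T)
   = [ln(381.2480/151.3867) + (0.0424 + 0.5·0.5044²)·2.3894] / (0.5044·√2.3894)
   = [0.923613 + 0.405265] / 0.779686 = 1.704377
d₂ = d₁ − σ√T = 1.704377 − 0.779686 = 0.924691
N(d₁) = 0.955845,  N(d₂) = 0.822437,  e^(−rT) = 0.903652
E₀ = V₀·N(d₁) − D·e^(−rT)·N(d₂)
   = 381.2480·0.955845 − 151.3867·0.903652·0.822437 = 251.903735

E0=251.9037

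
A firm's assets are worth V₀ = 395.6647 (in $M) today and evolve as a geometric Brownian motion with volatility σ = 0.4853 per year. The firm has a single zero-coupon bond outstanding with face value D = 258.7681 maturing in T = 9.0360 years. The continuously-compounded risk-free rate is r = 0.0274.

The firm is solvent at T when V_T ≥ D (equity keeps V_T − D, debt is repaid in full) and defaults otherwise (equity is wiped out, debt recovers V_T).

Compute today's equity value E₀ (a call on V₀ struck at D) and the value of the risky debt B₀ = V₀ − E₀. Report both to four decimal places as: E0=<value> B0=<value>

d₁ = [ln(V₀/D) + (r + σ²/2)T] / (σ√T)
   = [ln(395.6647/258.7681) + (0.0274 + 0.5·0.4853²)·9.0360] / (0.4853·√9.0360)
   = [0.424635 + 1.311648] / 1.458809 = 1.190206
d₂ = d₁ − σ√T = 1.190206 − 1.458809 = -0.268603
N(d₁) = 0.883017,  N(d₂) = 0.394118,  e^(−rT) = 0.780683
E₀ = V₀·N(d₁) − D·e^(−rT)·N(d₂)
   = 395.6647·0.883017 − 258.7681·0.780683·0.394118 = 269.760779
B₀ = V₀ − E₀ = 395.6647 − 269.760779 = 125.903921

E0=269.7608 B0=125.9039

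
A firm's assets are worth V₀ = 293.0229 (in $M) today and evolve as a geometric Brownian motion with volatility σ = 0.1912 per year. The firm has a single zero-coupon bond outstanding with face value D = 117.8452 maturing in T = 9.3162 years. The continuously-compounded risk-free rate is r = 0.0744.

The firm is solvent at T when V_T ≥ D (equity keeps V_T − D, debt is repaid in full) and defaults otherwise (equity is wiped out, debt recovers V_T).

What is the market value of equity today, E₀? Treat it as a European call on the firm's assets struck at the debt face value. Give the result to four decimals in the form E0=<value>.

E0=234.1658

d₁ = [ln(V₀/D) + (r + σ²/2)T] / (σ√T)
   = [ln(293.0229/117.8452) + (0.0744 + 0.5·0.1912²)·9.3162] / (0.1912·√9.3162)
   = [0.910879 + 0.863413] / 0.583589 = 3.040310
d₂ = d₁ − σ√T = 3.040310 − 0.583589 = 2.456721
N(d₁) = 0.998818,  N(d₂) = 0.992989,  e^(−rT) = 0.500011
E₀ = V₀·N(d₁) − D·e^(−rT)·N(d₂)
   = 293.0229·0.998818 − 117.8452·0.500011·0.992989 = 234.165843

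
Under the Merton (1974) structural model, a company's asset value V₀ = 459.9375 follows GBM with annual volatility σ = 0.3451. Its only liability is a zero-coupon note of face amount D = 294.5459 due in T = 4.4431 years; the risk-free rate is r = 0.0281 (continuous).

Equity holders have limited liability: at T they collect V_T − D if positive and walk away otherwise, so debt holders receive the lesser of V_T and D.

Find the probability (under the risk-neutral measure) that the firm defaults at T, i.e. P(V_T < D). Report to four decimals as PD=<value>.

PD=0.3370

d₁ = [ln(V₀/D) + (r + σ²/2)T] / (σ√T)
   = [ln(459.9375/294.5459) + (0.0281 + 0.5·0.3451²)·4.4431] / (0.3451·√4.4431)
   = [0.445656 + 0.389424] / 0.727425 = 1.147995
d₂ = d₁ − σ√T = 1.147995 − 0.727425 = 0.420571
risk-neutral PD = N(−d₂) = N(-0.420571) = 0.337034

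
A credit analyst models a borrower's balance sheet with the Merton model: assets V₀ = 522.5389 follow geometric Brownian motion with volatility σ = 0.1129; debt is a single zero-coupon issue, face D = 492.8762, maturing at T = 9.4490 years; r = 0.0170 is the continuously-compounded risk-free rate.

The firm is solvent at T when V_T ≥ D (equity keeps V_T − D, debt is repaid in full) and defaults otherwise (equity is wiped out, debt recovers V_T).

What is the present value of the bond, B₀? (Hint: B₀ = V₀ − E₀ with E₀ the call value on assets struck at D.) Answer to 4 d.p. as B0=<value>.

B0=393.9015

d₁ = [ln(V₀/D) + (r + σ²/2)T] / (σ√T)
   = [ln(522.5389/492.8762) + (0.0170 + 0.5·0.1129²)·9.4490] / (0.1129·√9.4490)
   = [0.058441 + 0.220853] / 0.347046 = 0.804778
d₂ = d₁ − σ√T = 0.804778 − 0.347046 = 0.457732
N(d₁) = 0.789526,  N(d₂) = 0.676427,  e^(−rT) = 0.851605
E₀ = V₀·N(d₁) − D·e^(−rT)·N(d₂)
   = 522.5389·0.789526 − 492.8762·0.851605·0.676427 = 128.637364
B₀ = V₀ − E₀ = 522.5389 − 128.637364 = 393.901536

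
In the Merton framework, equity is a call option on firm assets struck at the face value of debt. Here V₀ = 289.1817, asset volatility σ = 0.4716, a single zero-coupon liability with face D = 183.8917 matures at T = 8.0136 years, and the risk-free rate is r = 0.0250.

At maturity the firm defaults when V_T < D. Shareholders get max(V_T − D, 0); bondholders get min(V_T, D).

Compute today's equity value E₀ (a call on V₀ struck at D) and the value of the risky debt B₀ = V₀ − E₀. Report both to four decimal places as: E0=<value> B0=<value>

E0=188.8078 B0=100.3739

d₁ = [ln(V₀/D) + (r + σ²/2)T] / (σ√T)
   = [ln(289.1817/183.8917) + (0.0250 + 0.5·0.4716²)·8.0136] / (0.4716·√8.0136)
   = [0.452708 + 1.091479] / 1.335020 = 1.156677
d₂ = d₁ − σ√T = 1.156677 − 1.335020 = -0.178342
N(d₁) = 0.876298,  N(d₂) = 0.429227,  e^(−rT) = 0.818452
E₀ = V₀·N(d₁) − D·e^(−rT)·N(d₂)
   = 289.1817·0.876298 − 183.8917·0.818452·0.429227 = 188.807797
B₀ = V₀ − E₀ = 289.1817 − 188.807797 = 100.373903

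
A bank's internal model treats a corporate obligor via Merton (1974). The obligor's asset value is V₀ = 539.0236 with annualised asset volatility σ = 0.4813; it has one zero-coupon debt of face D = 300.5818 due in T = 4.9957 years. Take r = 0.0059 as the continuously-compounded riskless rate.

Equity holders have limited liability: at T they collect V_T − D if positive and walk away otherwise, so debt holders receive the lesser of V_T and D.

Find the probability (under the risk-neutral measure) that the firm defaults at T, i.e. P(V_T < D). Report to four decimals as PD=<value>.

PD=0.4871

d₁ = [ln(V₀/D) + (r + σ²/2)T] / (σ√T)
   = [ln(539.0236/300.5818) + (0.0059 + 0.5·0.4813²)·4.9957] / (0.4813·√4.9957)
   = [0.584039 + 0.608101] / 1.075757 = 1.108188
d₂ = d₁ − σ√T = 1.108188 − 1.075757 = 0.032431
risk-neutral PD = N(−d₂) = N(-0.032431) = 0.487064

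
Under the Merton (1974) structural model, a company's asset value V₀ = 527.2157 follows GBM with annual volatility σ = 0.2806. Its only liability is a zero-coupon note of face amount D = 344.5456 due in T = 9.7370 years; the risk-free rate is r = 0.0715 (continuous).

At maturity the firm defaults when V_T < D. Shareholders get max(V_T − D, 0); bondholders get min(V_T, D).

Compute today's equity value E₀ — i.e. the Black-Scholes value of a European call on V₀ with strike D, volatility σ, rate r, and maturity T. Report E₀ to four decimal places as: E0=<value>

E0=367.1623

d₁ = [ln(V₀/D) + (r + σ²/2)T] / (σ√T)
   = [ln(527.2157/344.5456) + (0.0715 + 0.5·0.2806²)·9.7370] / (0.2806·√9.7370)
   = [0.425383 + 1.079523] / 0.875589 = 1.718737
d₂ = d₁ − σ√T = 1.718737 − 0.875589 = 0.843148
N(d₁) = 0.957169,  N(d₂) = 0.800427,  e^(−rT) = 0.498478
E₀ = V₀·N(d₁) − D·e^(−rT)·N(d₂)
   = 527.2157·0.957169 − 344.5456·0.498478·0.800427 = 367.162318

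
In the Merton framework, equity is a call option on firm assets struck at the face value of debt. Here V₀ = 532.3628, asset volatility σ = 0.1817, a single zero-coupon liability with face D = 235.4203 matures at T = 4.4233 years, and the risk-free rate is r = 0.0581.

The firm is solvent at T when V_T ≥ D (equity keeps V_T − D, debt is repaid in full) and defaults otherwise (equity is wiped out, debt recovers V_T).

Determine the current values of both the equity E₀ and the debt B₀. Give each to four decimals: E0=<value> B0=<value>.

d₁ = [ln(V₀/D) + (r + σ²/2)T] / (σ√T)
   = [ln(532.3628/235.4203) + (0.0581 + 0.5·0.1817²)·4.4233] / (0.1817·√4.4233)
   = [0.815953 + 0.330011] / 0.382145 = 2.998768
d₂ = d₁ − σ√T = 2.998768 − 0.382145 = 2.616623
N(d₁) = 0.998645,  N(d₂) = 0.995560,  e^(−rT) = 0.773373
E₀ = V₀·N(d₁) − D·e^(−rT)·N(d₂)
   = 532.3628·0.998645 − 235.4203·0.773373·0.995560 = 350.381954
B₀ = V₀ − E₀ = 532.3628 − 350.381954 = 181.980846

E0=350.3820 B0=181.9808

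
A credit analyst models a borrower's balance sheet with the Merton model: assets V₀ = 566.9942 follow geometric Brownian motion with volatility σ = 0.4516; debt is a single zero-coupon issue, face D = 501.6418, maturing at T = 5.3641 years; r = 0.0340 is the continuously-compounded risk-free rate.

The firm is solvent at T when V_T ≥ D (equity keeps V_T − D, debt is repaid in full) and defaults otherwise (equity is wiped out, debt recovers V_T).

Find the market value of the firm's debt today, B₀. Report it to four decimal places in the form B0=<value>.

B0=288.5064

d₁ = [ln(V₀/D) + (r + σ²/2)T] / (σ√T)
   = [ln(566.9942/501.6418) + (0.0340 + 0.5·0.4516²)·5.3641] / (0.4516·√5.3641)
   = [0.122463 + 0.729364] / 1.045929 = 0.814420
d₂ = d₁ − σ√T = 0.814420 − 1.045929 = -0.231509
N(d₁) = 0.792298,  N(d₂) = 0.408460,  e^(−rT) = 0.833285
E₀ = V₀·N(d₁) − D·e^(−rT)·N(d₂)
   = 566.9942·0.792298 − 501.6418·0.833285·0.408460 = 278.487820
B₀ = V₀ − E₀ = 566.9942 − 278.487820 = 288.506380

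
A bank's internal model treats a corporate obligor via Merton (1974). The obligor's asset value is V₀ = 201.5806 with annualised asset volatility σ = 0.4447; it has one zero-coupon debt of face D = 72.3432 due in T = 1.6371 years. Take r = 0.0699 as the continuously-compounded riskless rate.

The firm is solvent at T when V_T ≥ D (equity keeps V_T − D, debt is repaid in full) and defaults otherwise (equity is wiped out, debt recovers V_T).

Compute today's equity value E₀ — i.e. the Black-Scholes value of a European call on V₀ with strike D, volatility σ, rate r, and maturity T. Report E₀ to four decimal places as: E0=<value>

E0=137.5904

d₁ = [ln(V₀/D) + (r + σ²/2)T] / (σ√T)
   = [ln(201.5806/72.3432) + (0.0699 + 0.5·0.4447²)·1.6371] / (0.4447·√1.6371)
   = [1.024768 + 0.276308] / 0.568990 = 2.286641
d₂ = d₁ − σ√T = 2.286641 − 0.568990 = 1.717651
N(d₁) = 0.988892,  N(d₂) = 0.957070,  e^(−rT) = 0.891871
E₀ = V₀·N(d₁) − D·e^(−rT)·N(d₂)
   = 201.5806·0.988892 − 72.3432·0.891871·0.957070 = 137.590420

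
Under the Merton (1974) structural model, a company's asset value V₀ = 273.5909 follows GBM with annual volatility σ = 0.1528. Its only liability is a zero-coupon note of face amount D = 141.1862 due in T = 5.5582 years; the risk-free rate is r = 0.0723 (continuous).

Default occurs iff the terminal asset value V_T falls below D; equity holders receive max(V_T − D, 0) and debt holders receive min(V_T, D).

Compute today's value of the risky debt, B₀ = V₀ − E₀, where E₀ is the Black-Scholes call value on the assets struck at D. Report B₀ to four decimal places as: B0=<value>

d₁ = [ln(V₀/D) + (r + σ²/2)T] / (σ√T)
   = [ln(273.5909/141.1862) + (0.0723 + 0.5·0.1528²)·5.5582] / (0.1528·√5.5582)
   = [0.661554 + 0.466744] / 0.360239 = 3.132084
d₂ = d₁ − σ√T = 3.132084 − 0.360239 = 2.771846
N(d₁) = 0.999132,  N(d₂) = 0.997213,  e^(−rT) = 0.669076
E₀ = V₀·N(d₁) − D·e^(−rT)·N(d₂)
   = 273.5909·0.999132 − 141.1862·0.669076·0.997213 = 179.152458
B₀ = V₀ − E₀ = 273.5909 − 179.152458 = 94.438442

B0=94.4384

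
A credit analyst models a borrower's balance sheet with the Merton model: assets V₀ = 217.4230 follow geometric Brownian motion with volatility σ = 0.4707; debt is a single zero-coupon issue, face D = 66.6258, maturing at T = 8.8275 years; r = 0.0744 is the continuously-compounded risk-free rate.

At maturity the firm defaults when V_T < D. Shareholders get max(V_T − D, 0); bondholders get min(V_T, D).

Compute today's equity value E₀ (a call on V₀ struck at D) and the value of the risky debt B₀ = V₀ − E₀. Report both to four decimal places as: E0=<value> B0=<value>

d₁ = [ln(V₀/D) + (r + σ²/2)T] / (σ√T)
   = [ln(217.4230/66.6258) + (0.0744 + 0.5·0.4707²)·8.8275] / (0.4707·√8.8275)
   = [1.182753 + 1.634670] / 1.398502 = 2.014601
d₂ = d₁ − σ√T = 2.014601 − 1.398502 = 0.616099
N(d₁) = 0.978027,  N(d₂) = 0.731085,  e^(−rT) = 0.518526
E₀ = V₀·N(d₁) − D·e^(−rT)·N(d₂)
   = 217.4230·0.978027 − 66.6258·0.518526·0.731085 = 187.388574
B₀ = V₀ − E₀ = 217.4230 − 187.388574 = 30.034426

E0=187.3886 B0=30.0344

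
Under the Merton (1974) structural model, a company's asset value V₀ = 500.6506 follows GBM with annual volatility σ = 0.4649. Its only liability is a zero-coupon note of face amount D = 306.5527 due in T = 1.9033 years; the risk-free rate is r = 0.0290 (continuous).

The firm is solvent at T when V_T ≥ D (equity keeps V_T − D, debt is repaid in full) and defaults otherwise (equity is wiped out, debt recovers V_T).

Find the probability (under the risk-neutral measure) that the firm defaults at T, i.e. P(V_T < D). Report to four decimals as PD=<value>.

d₁ = [ln(V₀/D) + (r + σ²/2)T] / (σ√T)
   = [ln(500.6506/306.5527) + (0.0290 + 0.5·0.4649²)·1.9033] / (0.4649·√1.9033)
   = [0.490519 + 0.260878] / 0.641377 = 1.171537
d₂ = d₁ − σ√T = 1.171537 − 0.641377 = 0.530160
risk-neutral PD = N(−d₂) = N(-0.530160) = 0.298000

PD=0.2980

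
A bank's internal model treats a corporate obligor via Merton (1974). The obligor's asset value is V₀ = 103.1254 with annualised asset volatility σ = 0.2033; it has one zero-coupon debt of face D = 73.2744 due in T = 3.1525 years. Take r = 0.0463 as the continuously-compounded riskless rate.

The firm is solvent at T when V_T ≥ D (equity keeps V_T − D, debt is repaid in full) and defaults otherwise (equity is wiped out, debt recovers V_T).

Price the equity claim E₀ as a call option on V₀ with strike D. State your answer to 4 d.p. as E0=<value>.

E0=40.9789

d₁ = [ln(V₀/D) + (r + σ²/2)T] / (σ√T)
   = [ln(103.1254/73.2744) + (0.0463 + 0.5·0.2033²)·3.1525] / (0.2033·√3.1525)
   = [0.341734 + 0.211109] / 0.360965 = 1.531570
d₂ = d₁ − σ√T = 1.531570 − 0.360965 = 1.170605
N(d₁) = 0.937186,  N(d₂) = 0.879121,  e^(−rT) = 0.864192
E₀ = V₀·N(d₁) − D·e^(−rT)·N(d₂)
   = 103.1254·0.937186 − 73.2744·0.864192·0.879121 = 40.978949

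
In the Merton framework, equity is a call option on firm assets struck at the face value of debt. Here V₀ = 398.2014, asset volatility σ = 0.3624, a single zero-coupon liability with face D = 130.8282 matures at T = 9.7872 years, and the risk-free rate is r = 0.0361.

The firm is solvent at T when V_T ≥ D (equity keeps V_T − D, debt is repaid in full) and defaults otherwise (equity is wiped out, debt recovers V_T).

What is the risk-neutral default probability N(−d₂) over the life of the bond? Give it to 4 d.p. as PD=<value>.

PD=0.2338

d₁ = [ln(V₀/D) + (r + σ²/2)T] / (σ√T)
   = [ln(398.2014/130.8282) + (0.0361 + 0.5·0.3624²)·9.7872] / (0.3624·√9.7872)
   = [1.113073 + 0.996013] / 1.133750 = 1.860274
d₂ = d₁ − σ√T = 1.860274 − 1.133750 = 0.726523
risk-neutral PD = N(−d₂) = N(-0.726523) = 0.233759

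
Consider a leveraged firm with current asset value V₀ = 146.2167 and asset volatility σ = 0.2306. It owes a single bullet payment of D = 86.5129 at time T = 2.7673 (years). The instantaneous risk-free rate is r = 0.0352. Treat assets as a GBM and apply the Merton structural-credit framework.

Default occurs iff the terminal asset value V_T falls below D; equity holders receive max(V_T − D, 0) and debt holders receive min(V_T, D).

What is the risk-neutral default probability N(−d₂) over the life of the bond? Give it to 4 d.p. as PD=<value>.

d₁ = [ln(V₀/D) + (r + σ²/2)T] / (σ√T)
   = [ln(146.2167/86.5129) + (0.0352 + 0.5·0.2306²)·2.7673] / (0.2306·√2.7673)
   = [0.524796 + 0.170986] / 0.383608 = 1.813787
d₂ = d₁ − σ√T = 1.813787 − 0.383608 = 1.430179
risk-neutral PD = N(−d₂) = N(-1.430179) = 0.076333

PD=0.0763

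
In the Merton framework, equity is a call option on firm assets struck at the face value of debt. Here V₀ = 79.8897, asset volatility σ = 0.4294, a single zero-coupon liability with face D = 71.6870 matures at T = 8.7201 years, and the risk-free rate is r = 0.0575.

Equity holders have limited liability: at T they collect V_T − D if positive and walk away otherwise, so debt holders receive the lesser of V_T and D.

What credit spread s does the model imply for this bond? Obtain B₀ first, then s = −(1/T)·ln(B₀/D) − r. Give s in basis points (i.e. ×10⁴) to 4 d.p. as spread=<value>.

d₁ = [ln(V₀/D) + (r + σ²/2)T] / (σ√T)
   = [ln(79.8897/71.6870) + (0.0575 + 0.5·0.4294²)·8.7201] / (0.4294·√8.7201)
   = [0.108338 + 1.305331] / 1.268010 = 1.114871
d₂ = d₁ − σ√T = 1.114871 − 1.268010 = -0.153139
N(d₁) = 0.867547,  N(d₂) = 0.439144,  e^(−rT) = 0.605679
E₀ = V₀·N(d₁) − D·e^(−rT)·N(d₂)
   = 79.8897·0.867547 − 71.6870·0.605679·0.439144 = 50.240754
B₀ = V₀ − E₀ = 79.8897 − 50.240754 = 29.648946
spread = −(1/T)·ln(B₀/D) − r = −(1/8.7201)·ln(29.648946/71.6870) − 0.0575 = 0.04374687
in basis points: 0.04374687 × 10⁴ = 437.4687 bp

spread=437.4687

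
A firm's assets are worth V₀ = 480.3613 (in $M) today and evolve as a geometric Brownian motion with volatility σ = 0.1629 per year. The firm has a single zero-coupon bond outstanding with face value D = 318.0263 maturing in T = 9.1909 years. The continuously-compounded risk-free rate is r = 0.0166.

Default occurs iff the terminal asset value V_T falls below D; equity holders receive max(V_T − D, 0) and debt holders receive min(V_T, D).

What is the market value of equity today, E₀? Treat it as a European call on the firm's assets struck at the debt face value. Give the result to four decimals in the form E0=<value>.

E0=218.3529

d₁ = [ln(V₀/D) + (r + σ²/2)T] / (σ√T)
   = [ln(480.3613/318.0263) + (0.0166 + 0.5·0.1629²)·9.1909] / (0.1629·√9.1909)
   = [0.412404 + 0.274516] / 0.493856 = 1.390933
d₂ = d₁ − σ√T = 1.390933 − 0.493856 = 0.897077
N(d₁) = 0.917877,  N(d₂) = 0.815161,  e^(−rT) = 0.858500
E₀ = V₀·N(d₁) − D·e^(−rT)·N(d₂)
   = 480.3613·0.917877 − 318.0263·0.858500·0.815161 = 218.352880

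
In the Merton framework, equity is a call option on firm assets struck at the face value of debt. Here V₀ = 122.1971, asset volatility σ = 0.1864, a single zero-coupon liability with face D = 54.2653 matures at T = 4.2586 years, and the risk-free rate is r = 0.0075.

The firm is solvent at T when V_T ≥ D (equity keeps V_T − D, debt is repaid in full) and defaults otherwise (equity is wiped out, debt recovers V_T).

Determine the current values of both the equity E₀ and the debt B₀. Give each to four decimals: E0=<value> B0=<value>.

E0=69.7889 B0=52.4082

d₁ = [ln(V₀/D) + (r + σ²/2)T] / (σ√T)
   = [ln(122.1971/54.2653) + (0.0075 + 0.5·0.1864²)·4.2586] / (0.1864·√4.2586)
   = [0.811750 + 0.105922] / 0.384662 = 2.385659
d₂ = d₁ − σ√T = 2.385659 − 0.384662 = 2.000996
N(d₁) = 0.991476,  N(d₂) = 0.977304,  e^(−rT) = 0.968565
E₀ = V₀·N(d₁) − D·e^(−rT)·N(d₂)
   = 122.1971·0.991476 − 54.2653·0.968565·0.977304 = 69.788887
B₀ = V₀ − E₀ = 122.1971 − 69.788887 = 52.408213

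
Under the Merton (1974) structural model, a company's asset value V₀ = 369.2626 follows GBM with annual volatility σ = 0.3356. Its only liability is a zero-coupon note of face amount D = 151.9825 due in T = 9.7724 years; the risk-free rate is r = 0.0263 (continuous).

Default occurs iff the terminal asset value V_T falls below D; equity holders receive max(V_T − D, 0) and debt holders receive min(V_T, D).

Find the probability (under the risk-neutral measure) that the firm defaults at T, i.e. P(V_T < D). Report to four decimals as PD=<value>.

d₁ = [ln(V₀/D) + (r + σ²/2)T] / (σ√T)
   = [ln(369.2626/151.9825) + (0.0263 + 0.5·0.3356²)·9.7724] / (0.3356·√9.7724)
   = [0.887743 + 0.807334] / 1.049114 = 1.615722
d₂ = d₁ − σ√T = 1.615722 − 1.049114 = 0.566609
risk-neutral PD = N(−d₂) = N(-0.566609) = 0.285490

PD=0.2855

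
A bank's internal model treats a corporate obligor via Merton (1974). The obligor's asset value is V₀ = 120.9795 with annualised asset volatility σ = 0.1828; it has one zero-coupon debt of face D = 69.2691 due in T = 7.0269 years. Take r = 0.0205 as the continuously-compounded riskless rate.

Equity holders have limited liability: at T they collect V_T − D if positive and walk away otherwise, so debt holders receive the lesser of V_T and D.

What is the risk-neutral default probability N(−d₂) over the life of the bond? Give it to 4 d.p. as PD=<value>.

PD=0.1140

d₁ = [ln(V₀/D) + (r + σ²/2)T] / (σ√T)
   = [ln(120.9795/69.2691) + (0.0205 + 0.5·0.1828²)·7.0269] / (0.1828·√7.0269)
   = [0.557622 + 0.261456] / 0.484572 = 1.690314
d₂ = d₁ − σ√T = 1.690314 − 0.484572 = 1.205743
risk-neutral PD = N(−d₂) = N(-1.205743) = 0.113958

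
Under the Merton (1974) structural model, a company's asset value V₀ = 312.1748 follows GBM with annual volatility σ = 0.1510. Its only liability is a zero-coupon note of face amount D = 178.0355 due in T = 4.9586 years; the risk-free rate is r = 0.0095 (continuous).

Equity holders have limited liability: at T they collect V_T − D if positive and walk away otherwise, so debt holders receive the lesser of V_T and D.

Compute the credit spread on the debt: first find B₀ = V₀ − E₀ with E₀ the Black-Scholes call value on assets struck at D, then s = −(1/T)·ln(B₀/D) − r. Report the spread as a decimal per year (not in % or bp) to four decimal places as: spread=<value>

spread=0.0013

d₁ = [ln(V₀/D) + (r + σ²/2)T] / (σ√T)
   = [ln(312.1748/178.0355) + (0.0095 + 0.5·0.1510²)·4.9586] / (0.1510·√4.9586)
   = [0.561580 + 0.103637] / 0.336246 = 1.978369
d₂ = d₁ − σ√T = 1.978369 − 0.336246 = 1.642123
N(d₁) = 0.976056,  N(d₂) = 0.949718,  e^(−rT) = 0.953986
E₀ = V₀·N(d₁) − D·e^(−rT)·N(d₂)
   = 312.1748·0.976056 − 178.0355·0.953986·0.949718 = 143.397020
B₀ = V₀ − E₀ = 312.1748 − 143.397020 = 168.777780
spread = −(1/T)·ln(B₀/D) − r = −(1/4.9586)·ln(168.777780/178.0355) − 0.0095 = 0.00126918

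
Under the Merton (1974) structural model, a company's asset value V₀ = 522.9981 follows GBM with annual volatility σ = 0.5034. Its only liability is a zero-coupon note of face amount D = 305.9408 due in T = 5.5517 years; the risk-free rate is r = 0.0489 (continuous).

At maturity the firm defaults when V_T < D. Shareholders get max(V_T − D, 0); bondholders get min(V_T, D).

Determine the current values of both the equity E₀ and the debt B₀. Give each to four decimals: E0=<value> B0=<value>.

d₁ = [ln(V₀/D) + (r + σ²/2)T] / (σ√T)
   = [ln(522.9981/305.9408) + (0.0489 + 0.5·0.5034²)·5.5517] / (0.5034·√5.5517)
   = [0.536186 + 0.974911] / 1.186113 = 1.273990
d₂ = d₁ − σ√T = 1.273990 − 1.186113 = 0.087877
N(d₁) = 0.898667,  N(d₂) = 0.535013,  e^(−rT) = 0.762252
E₀ = V₀·N(d₁) − D·e^(−rT)·N(d₂)
   = 522.9981·0.898667 − 305.9408·0.762252·0.535013 = 345.233812
B₀ = V₀ − E₀ = 522.9981 − 345.233812 = 177.764288

E0=345.2338 B0=177.7643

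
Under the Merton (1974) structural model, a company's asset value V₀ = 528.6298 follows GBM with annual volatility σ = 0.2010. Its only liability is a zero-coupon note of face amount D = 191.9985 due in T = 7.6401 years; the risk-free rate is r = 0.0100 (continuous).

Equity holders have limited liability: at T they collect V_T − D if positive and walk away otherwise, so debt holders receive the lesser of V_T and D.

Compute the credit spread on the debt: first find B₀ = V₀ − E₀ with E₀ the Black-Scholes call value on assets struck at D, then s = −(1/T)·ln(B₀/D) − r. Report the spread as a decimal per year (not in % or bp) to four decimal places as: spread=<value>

d₁ = [ln(V₀/D) + (r + σ²/2)T] / (σ√T)
   = [ln(528.6298/191.9985) + (0.0100 + 0.5·0.2010²)·7.6401] / (0.2010·√7.6401)
   = [1.012801 + 0.230735] / 0.555579 = 2.238271
d₂ = d₁ − σ√T = 2.238271 − 0.555579 = 1.682692
N(d₁) = 0.987398,  N(d₂) = 0.953783,  e^(−rT) = 0.926445
E₀ = V₀·N(d₁) − D·e^(−rT)·N(d₂)
   = 528.6298·0.987398 − 191.9985·0.926445·0.953783 = 352.313144
B₀ = V₀ − E₀ = 528.6298 − 352.313144 = 176.316656
spread = −(1/T)·ln(B₀/D) − r = −(1/7.6401)·ln(176.316656/191.9985) − 0.0100 = 0.00115247

spread=0.0012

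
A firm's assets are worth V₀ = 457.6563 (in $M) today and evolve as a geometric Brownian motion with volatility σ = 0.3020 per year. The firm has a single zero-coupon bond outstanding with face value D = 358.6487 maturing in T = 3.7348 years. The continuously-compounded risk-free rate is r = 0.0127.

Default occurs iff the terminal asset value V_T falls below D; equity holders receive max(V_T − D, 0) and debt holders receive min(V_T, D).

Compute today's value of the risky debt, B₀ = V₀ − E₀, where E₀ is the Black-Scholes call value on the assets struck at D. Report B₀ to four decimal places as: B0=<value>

d₁ = [ln(V₀/D) + (r + σ²/2)T] / (σ√T)
   = [ln(457.6563/358.6487) + (0.0127 + 0.5·0.3020²)·3.7348] / (0.3020·√3.7348)
   = [0.243775 + 0.217746] / 0.583634 = 0.790772
d₂ = d₁ − σ√T = 0.790772 − 0.583634 = 0.207138
N(d₁) = 0.785461,  N(d₂) = 0.582049,  e^(−rT) = 0.953675
E₀ = V₀·N(d₁) − D·e^(−rT)·N(d₂)
   = 457.6563·0.785461 − 358.6487·0.953675·0.582049 = 160.390616
B₀ = V₀ − E₀ = 457.6563 − 160.390616 = 297.265684

B0=297.2657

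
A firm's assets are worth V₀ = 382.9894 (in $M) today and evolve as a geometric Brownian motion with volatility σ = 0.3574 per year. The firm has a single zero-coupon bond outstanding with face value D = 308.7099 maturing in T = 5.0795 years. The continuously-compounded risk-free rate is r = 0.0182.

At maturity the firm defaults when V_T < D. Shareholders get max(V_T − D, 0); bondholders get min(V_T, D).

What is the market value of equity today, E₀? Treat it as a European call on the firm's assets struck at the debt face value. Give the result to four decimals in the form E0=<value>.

E0=161.7533

d₁ = [ln(V₀/D) + (r + σ²/2)T] / (σ√T)
   = [ln(382.9894/308.7099) + (0.0182 + 0.5·0.3574²)·5.0795] / (0.3574·√5.0795)
   = [0.215605 + 0.416861] / 0.805499 = 0.785186
d₂ = d₁ − σ√T = 0.785186 − 0.805499 = -0.020313
N(d₁) = 0.783828,  N(d₂) = 0.491897,  e^(−rT) = 0.911698
E₀ = V₀·N(d₁) − D·e^(−rT)·N(d₂)
   = 382.9894·0.783828 − 308.7099·0.911698·0.491897 = 161.753314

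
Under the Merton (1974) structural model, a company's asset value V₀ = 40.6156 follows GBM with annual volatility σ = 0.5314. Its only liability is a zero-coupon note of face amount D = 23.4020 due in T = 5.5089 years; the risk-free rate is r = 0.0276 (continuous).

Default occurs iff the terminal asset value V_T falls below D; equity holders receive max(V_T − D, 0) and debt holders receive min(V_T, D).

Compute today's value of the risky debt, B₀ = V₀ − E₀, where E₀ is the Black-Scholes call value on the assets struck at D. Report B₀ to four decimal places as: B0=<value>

d₁ = [ln(V₀/D) + (r + σ²/2)T] / (σ√T)
   = [ln(40.6156/23.4020) + (0.0276 + 0.5·0.5314²)·5.5089] / (0.5314·√5.5089)
   = [0.551331 + 0.929864] / 1.247251 = 1.187567
d₂ = d₁ − σ√T = 1.187567 − 1.247251 = -0.059685
N(d₁) = 0.882498,  N(d₂) = 0.476203,  e^(−rT) = 0.858949
E₀ = V₀·N(d₁) − D·e^(−rT)·N(d₂)
   = 40.6156·0.882498 − 23.4020·0.858949·0.476203 = 26.270958
B₀ = V₀ − E₀ = 40.6156 − 26.270958 = 14.344642

B0=14.3446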